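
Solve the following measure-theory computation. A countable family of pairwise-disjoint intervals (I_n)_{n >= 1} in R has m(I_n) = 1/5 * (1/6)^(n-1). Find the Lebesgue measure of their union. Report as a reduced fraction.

By countable additivity of the Lebesgue measure on pairwise disjoint measurable sets,
  m(union_{n >= 1} I_n) = sum_{n >= 1} m(I_n) = sum_{n >= 1} a * r^(n-1),
  with a = 1/5 and r = 1/6.
Since 0 < r = 1/6 < 1, the geometric series converges:
  sum_{n >= 1} a * r^(n-1) = a / (1 - r).
  = 1/5 / (1 - 1/6)
  = 1/5 / (5/6)
  = 6/25.

6/25


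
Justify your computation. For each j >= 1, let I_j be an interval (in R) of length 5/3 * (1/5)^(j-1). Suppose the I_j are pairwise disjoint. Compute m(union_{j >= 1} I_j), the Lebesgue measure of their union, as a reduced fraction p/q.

By countable additivity of the Lebesgue measure on pairwise disjoint measurable sets,
  m(union_{j >= 1} I_j) = sum_{j >= 1} m(I_j) = sum_{j >= 1} a * r^(j-1),
  with a = 5/3 and r = 1/5.
Since 0 < r = 1/5 < 1, the geometric series converges:
  sum_{j >= 1} a * r^(j-1) = a / (1 - r).
  = 5/3 / (1 - 1/5)
  = 5/3 / (4/5)
  = 25/12.

25/12


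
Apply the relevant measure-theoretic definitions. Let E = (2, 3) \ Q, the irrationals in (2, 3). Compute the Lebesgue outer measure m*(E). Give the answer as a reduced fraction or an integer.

The interval I = (2, 3) has m(I) = 3 - 2 = 1 (endpoints are measure-zero, so open/closed/half-open agree). Write I = (I cap Q) u (I \ Q). The rationals in I are countable, so m*(I cap Q) = 0 (cover each rational by intervals whose total length is arbitrarily small). By countable subadditivity m*(I) <= m*(I cap Q) + m*(I \ Q), hence m*(I \ Q) >= m(I) = 1. The reverse inequality m*(I \ Q) <= m*(I) = 1 is trivial since (I \ Q) is a subset of I. Therefore m*(I \ Q) = 1.

1


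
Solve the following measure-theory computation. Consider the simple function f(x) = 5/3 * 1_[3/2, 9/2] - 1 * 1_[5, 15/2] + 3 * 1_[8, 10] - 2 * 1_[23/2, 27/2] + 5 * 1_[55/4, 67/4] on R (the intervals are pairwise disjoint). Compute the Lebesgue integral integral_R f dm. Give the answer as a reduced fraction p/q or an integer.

For a simple function f = sum_i c_i * 1_{A_i} with disjoint A_i,
  integral f dm = sum_i c_i * m(A_i).
Lengths of the A_i:
  m(A_1) = 9/2 - 3/2 = 3.
  m(A_2) = 15/2 - 5 = 5/2.
  m(A_3) = 10 - 8 = 2.
  m(A_4) = 27/2 - 23/2 = 2.
  m(A_5) = 67/4 - 55/4 = 3.
Contributions c_i * m(A_i):
  (5/3) * (3) = 5.
  (-1) * (5/2) = -5/2.
  (3) * (2) = 6.
  (-2) * (2) = -4.
  (5) * (3) = 15.
Total: 5 - 5/2 + 6 - 4 + 15 = 39/2.

39/2


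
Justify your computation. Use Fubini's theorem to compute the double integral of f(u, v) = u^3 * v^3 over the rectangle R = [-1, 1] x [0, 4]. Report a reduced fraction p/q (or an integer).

f(u, v) is a tensor product of a function of u and a function of v, and both factors are bounded continuous (hence Lebesgue integrable) on the rectangle, so Fubini's theorem applies:
  integral_R f d(m x m) = (integral_a1^b1 u^3 du) * (integral_a2^b2 v^3 dv).
Inner integral in u: integral_{-1}^{1} u^3 du = (1^4 - (-1)^4)/4
  = 0.
Inner integral in v: integral_{0}^{4} v^3 dv = (4^4 - 0^4)/4
  = 64.
Product: (0) * (64) = 0.

0


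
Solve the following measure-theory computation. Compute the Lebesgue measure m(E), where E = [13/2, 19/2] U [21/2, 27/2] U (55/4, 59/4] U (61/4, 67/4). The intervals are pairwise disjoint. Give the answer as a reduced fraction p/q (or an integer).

For pairwise disjoint intervals, m(union_i I_i) = sum_i m(I_i),
and m is invariant under swapping open/closed endpoints (single points have measure 0).
So m(E) = sum_i (b_i - a_i).
  I_1 has length 19/2 - 13/2 = 3.
  I_2 has length 27/2 - 21/2 = 3.
  I_3 has length 59/4 - 55/4 = 1.
  I_4 has length 67/4 - 61/4 = 3/2.
Summing:
  m(E) = 3 + 3 + 1 + 3/2 = 17/2.

17/2


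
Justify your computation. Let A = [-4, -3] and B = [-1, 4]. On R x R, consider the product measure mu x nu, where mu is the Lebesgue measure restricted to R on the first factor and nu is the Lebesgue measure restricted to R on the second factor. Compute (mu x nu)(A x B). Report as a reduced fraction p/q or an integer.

For a measurable rectangle A x B, the product measure satisfies
  (mu x nu)(A x B) = mu(A) * nu(B).
  mu(A) = 1.
  nu(B) = 5.
  (mu x nu)(A x B) = 1 * 5 = 5.

5


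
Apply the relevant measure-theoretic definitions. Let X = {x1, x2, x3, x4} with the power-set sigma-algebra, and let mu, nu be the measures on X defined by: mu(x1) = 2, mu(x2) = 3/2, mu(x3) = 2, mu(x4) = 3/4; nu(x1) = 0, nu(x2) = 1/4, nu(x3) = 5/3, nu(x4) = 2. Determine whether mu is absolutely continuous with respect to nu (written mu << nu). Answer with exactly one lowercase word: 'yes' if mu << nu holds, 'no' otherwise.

mu << nu means: every nu-null measurable set is also mu-null; equivalently, for every atom x, if nu({x}) = 0 then mu({x}) = 0.
Checking each atom:
  x1: nu = 0, mu = 2 > 0 -> violates mu << nu.
  x2: nu = 1/4 > 0 -> no constraint.
  x3: nu = 5/3 > 0 -> no constraint.
  x4: nu = 2 > 0 -> no constraint.
The atom(s) x1 violate the condition (nu = 0 but mu > 0). Therefore mu is NOT absolutely continuous w.r.t. nu.

no


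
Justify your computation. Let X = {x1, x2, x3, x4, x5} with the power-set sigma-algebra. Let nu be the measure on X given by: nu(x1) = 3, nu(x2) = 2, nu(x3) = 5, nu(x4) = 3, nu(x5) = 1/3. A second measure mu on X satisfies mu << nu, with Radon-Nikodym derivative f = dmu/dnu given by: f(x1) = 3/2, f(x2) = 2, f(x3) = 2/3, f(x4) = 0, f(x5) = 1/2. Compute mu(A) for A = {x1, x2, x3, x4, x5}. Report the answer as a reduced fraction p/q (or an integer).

By the defining property of the Radon-Nikodym derivative, for every measurable set A,
  mu(A) = integral_A f dnu.
Since nu is a discrete measure concentrated on the atoms of X, the integral over A reduces to the sum
  mu(A) = sum_{x in A} f(x) * nu({x}).
Computing each term:
  x1: f(x1) * nu(x1) = 3/2 * 3 = 9/2.
  x2: f(x2) * nu(x2) = 2 * 2 = 4.
  x3: f(x3) * nu(x3) = 2/3 * 5 = 10/3.
  x4: f(x4) * nu(x4) = 0 * 3 = 0.
  x5: f(x5) * nu(x5) = 1/2 * 1/3 = 1/6.
Summing: mu(A) = 9/2 + 4 + 10/3 + 0 + 1/6 = 12.

12


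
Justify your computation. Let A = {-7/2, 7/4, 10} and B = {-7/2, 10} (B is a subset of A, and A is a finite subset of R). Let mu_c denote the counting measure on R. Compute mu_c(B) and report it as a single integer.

Counting measure assigns mu_c(E) = |E| (number of elements) when E is finite.
B has 2 element(s), so mu_c(B) = 2.

2


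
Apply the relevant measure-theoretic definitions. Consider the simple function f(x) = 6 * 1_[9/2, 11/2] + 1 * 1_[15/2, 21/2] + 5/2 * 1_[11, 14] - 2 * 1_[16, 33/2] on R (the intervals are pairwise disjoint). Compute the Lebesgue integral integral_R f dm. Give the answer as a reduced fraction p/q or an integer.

For a simple function f = sum_i c_i * 1_{A_i} with disjoint A_i,
  integral f dm = sum_i c_i * m(A_i).
Lengths of the A_i:
  m(A_1) = 11/2 - 9/2 = 1.
  m(A_2) = 21/2 - 15/2 = 3.
  m(A_3) = 14 - 11 = 3.
  m(A_4) = 33/2 - 16 = 1/2.
Contributions c_i * m(A_i):
  (6) * (1) = 6.
  (1) * (3) = 3.
  (5/2) * (3) = 15/2.
  (-2) * (1/2) = -1.
Total: 6 + 3 + 15/2 - 1 = 31/2.

31/2


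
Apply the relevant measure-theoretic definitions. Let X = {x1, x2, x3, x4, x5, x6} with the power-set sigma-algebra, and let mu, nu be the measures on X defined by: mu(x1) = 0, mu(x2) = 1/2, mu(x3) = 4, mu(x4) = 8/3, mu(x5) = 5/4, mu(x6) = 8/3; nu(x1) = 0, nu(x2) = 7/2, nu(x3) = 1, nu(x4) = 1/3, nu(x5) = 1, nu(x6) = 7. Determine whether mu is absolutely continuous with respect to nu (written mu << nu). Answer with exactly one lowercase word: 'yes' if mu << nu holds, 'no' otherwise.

mu << nu means: every nu-null measurable set is also mu-null; equivalently, for every atom x, if nu({x}) = 0 then mu({x}) = 0.
Checking each atom:
  x1: nu = 0, mu = 0 -> consistent with mu << nu.
  x2: nu = 7/2 > 0 -> no constraint.
  x3: nu = 1 > 0 -> no constraint.
  x4: nu = 1/3 > 0 -> no constraint.
  x5: nu = 1 > 0 -> no constraint.
  x6: nu = 7 > 0 -> no constraint.
No atom violates the condition. Therefore mu << nu.

yes


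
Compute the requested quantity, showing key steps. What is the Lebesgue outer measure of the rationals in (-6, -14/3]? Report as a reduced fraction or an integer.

E = Q cap (-6, -14/3] is a subset of Q, which is countable. Enumerate Q = {q_1, q_2, ...}; for any eps > 0, cover q_k by the open interval (q_k - eps/2^(k+1), q_k + eps/2^(k+1)), of length eps/2^k. The total cover length is sum_{k>=1} eps/2^k = eps. Hence m*(E) <= m*(Q) <= eps for every eps > 0, and since outer measure is non-negative, m*(E) = 0.

0


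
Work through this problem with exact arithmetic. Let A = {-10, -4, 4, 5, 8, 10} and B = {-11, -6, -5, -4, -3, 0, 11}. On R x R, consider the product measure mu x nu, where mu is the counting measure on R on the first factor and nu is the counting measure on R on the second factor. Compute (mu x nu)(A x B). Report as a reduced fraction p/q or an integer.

For a measurable rectangle A x B, the product measure satisfies
  (mu x nu)(A x B) = mu(A) * nu(B).
  mu(A) = 6.
  nu(B) = 7.
  (mu x nu)(A x B) = 6 * 7 = 42.

42


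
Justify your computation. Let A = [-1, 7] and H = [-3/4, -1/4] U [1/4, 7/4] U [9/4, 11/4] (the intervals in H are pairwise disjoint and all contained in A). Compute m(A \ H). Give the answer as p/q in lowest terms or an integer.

The ambient interval has length m(A) = 7 - (-1) = 8.
Since the holes are disjoint and sit inside A, by finite additivity
  m(H) = sum_i (b_i - a_i), and m(A \ H) = m(A) - m(H).
Computing the hole measures:
  m(H_1) = -1/4 - (-3/4) = 1/2.
  m(H_2) = 7/4 - 1/4 = 3/2.
  m(H_3) = 11/4 - 9/4 = 1/2.
Summed: m(H) = 1/2 + 3/2 + 1/2 = 5/2.
So m(A \ H) = 8 - 5/2 = 11/2.

11/2


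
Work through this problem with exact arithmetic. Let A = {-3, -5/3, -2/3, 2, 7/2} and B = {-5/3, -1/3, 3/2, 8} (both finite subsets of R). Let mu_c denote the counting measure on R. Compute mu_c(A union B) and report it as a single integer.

Counting measure on a finite set equals cardinality. By inclusion-exclusion, |A union B| = |A| + |B| - |A cap B|.
|A| = 5, |B| = 4, |A cap B| = 1.
So mu_c(A union B) = 5 + 4 - 1 = 8.

8


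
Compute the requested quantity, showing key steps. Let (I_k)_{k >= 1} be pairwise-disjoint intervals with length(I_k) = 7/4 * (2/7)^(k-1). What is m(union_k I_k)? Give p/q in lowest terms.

By countable additivity of the Lebesgue measure on pairwise disjoint measurable sets,
  m(union_{k >= 1} I_k) = sum_{k >= 1} m(I_k) = sum_{k >= 1} a * r^(k-1),
  with a = 7/4 and r = 2/7.
Since 0 < r = 2/7 < 1, the geometric series converges:
  sum_{k >= 1} a * r^(k-1) = a / (1 - r).
  = 7/4 / (1 - 2/7)
  = 7/4 / (5/7)
  = 49/20.

49/20


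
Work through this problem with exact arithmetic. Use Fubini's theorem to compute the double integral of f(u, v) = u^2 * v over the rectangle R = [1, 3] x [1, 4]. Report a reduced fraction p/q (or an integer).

f(u, v) is a tensor product of a function of u and a function of v, and both factors are bounded continuous (hence Lebesgue integrable) on the rectangle, so Fubini's theorem applies:
  integral_R f d(m x m) = (integral_a1^b1 u^2 du) * (integral_a2^b2 v dv).
Inner integral in u: integral_{1}^{3} u^2 du = (3^3 - 1^3)/3
  = 26/3.
Inner integral in v: integral_{1}^{4} v dv = (4^2 - 1^2)/2
  = 15/2.
Product: (26/3) * (15/2) = 65.

65


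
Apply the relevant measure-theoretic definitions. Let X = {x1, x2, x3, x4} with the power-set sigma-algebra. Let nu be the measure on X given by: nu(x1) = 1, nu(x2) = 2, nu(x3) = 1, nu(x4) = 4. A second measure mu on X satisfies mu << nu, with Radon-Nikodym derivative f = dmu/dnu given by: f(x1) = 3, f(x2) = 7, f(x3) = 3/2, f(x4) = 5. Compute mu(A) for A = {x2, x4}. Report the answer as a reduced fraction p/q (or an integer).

By the defining property of the Radon-Nikodym derivative, for every measurable set A,
  mu(A) = integral_A f dnu.
Since nu is a discrete measure concentrated on the atoms of X, the integral over A reduces to the sum
  mu(A) = sum_{x in A} f(x) * nu({x}).
Computing each term:
  x2: f(x2) * nu(x2) = 7 * 2 = 14.
  x4: f(x4) * nu(x4) = 5 * 4 = 20.
Summing: mu(A) = 14 + 20 = 34.

34


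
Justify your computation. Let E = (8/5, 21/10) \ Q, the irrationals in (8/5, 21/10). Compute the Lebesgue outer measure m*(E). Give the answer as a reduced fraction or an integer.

The interval I = (8/5, 21/10) has m(I) = 21/10 - 8/5 = 1/2 (endpoints are measure-zero, so open/closed/half-open agree). Write I = (I cap Q) u (I \ Q). The rationals in I are countable, so m*(I cap Q) = 0 (cover each rational by intervals whose total length is arbitrarily small). By countable subadditivity m*(I) <= m*(I cap Q) + m*(I \ Q), hence m*(I \ Q) >= m(I) = 1/2. The reverse inequality m*(I \ Q) <= m*(I) = 1/2 is trivial since (I \ Q) is a subset of I. Therefore m*(I \ Q) = 1/2.

1/2


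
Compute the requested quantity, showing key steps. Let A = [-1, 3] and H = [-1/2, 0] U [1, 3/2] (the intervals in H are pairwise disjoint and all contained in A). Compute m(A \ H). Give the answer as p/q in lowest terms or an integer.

The ambient interval has length m(A) = 3 - (-1) = 4.
Since the holes are disjoint and sit inside A, by finite additivity
  m(H) = sum_i (b_i - a_i), and m(A \ H) = m(A) - m(H).
Computing the hole measures:
  m(H_1) = 0 - (-1/2) = 1/2.
  m(H_2) = 3/2 - 1 = 1/2.
Summed: m(H) = 1/2 + 1/2 = 1.
So m(A \ H) = 4 - 1 = 3.

3


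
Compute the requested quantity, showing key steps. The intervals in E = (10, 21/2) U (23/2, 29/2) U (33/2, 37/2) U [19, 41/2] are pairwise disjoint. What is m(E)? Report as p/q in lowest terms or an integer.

For pairwise disjoint intervals, m(union_i I_i) = sum_i m(I_i),
and m is invariant under swapping open/closed endpoints (single points have measure 0).
So m(E) = sum_i (b_i - a_i).
  I_1 has length 21/2 - 10 = 1/2.
  I_2 has length 29/2 - 23/2 = 3.
  I_3 has length 37/2 - 33/2 = 2.
  I_4 has length 41/2 - 19 = 3/2.
Summing:
  m(E) = 1/2 + 3 + 2 + 3/2 = 7.

7


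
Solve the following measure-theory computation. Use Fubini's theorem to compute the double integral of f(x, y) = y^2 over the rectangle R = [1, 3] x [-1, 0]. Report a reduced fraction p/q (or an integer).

f(x, y) is a tensor product of a function of x and a function of y, and both factors are bounded continuous (hence Lebesgue integrable) on the rectangle, so Fubini's theorem applies:
  integral_R f d(m x m) = (integral_a1^b1 1 dx) * (integral_a2^b2 y^2 dy).
Inner integral in x: integral_{1}^{3} 1 dx = (3^1 - 1^1)/1
  = 2.
Inner integral in y: integral_{-1}^{0} y^2 dy = (0^3 - (-1)^3)/3
  = 1/3.
Product: (2) * (1/3) = 2/3.

2/3


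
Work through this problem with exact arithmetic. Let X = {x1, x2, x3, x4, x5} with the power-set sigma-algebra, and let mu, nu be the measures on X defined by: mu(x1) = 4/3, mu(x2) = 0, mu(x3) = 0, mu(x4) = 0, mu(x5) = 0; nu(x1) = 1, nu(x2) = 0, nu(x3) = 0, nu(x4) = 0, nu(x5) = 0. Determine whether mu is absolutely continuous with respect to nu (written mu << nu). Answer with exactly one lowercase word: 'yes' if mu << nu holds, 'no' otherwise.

mu << nu means: every nu-null measurable set is also mu-null; equivalently, for every atom x, if nu({x}) = 0 then mu({x}) = 0.
Checking each atom:
  x1: nu = 1 > 0 -> no constraint.
  x2: nu = 0, mu = 0 -> consistent with mu << nu.
  x3: nu = 0, mu = 0 -> consistent with mu << nu.
  x4: nu = 0, mu = 0 -> consistent with mu << nu.
  x5: nu = 0, mu = 0 -> consistent with mu << nu.
No atom violates the condition. Therefore mu << nu.

yes


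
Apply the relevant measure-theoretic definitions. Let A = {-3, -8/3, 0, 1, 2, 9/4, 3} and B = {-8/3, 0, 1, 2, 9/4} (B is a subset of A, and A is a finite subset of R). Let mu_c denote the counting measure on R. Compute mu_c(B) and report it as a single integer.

Counting measure assigns mu_c(E) = |E| (number of elements) when E is finite.
B has 5 element(s), so mu_c(B) = 5.

5


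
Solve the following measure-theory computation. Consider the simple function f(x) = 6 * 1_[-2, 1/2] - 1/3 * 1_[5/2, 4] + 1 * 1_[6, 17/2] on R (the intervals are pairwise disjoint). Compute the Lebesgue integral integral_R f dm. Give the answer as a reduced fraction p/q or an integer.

For a simple function f = sum_i c_i * 1_{A_i} with disjoint A_i,
  integral f dm = sum_i c_i * m(A_i).
Lengths of the A_i:
  m(A_1) = 1/2 - (-2) = 5/2.
  m(A_2) = 4 - 5/2 = 3/2.
  m(A_3) = 17/2 - 6 = 5/2.
Contributions c_i * m(A_i):
  (6) * (5/2) = 15.
  (-1/3) * (3/2) = -1/2.
  (1) * (5/2) = 5/2.
Total: 15 - 1/2 + 5/2 = 17.

17


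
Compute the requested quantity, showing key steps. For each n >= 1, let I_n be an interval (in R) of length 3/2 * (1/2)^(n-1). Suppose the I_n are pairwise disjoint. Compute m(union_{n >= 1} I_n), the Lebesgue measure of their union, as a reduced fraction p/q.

By countable additivity of the Lebesgue measure on pairwise disjoint measurable sets,
  m(union_{n >= 1} I_n) = sum_{n >= 1} m(I_n) = sum_{n >= 1} a * r^(n-1),
  with a = 3/2 and r = 1/2.
Since 0 < r = 1/2 < 1, the geometric series converges:
  sum_{n >= 1} a * r^(n-1) = a / (1 - r).
  = 3/2 / (1 - 1/2)
  = 3/2 / (1/2)
  = 3.

3


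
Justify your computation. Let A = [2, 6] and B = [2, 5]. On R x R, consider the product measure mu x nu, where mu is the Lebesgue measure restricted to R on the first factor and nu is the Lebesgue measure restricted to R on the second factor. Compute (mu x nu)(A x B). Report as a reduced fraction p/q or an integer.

For a measurable rectangle A x B, the product measure satisfies
  (mu x nu)(A x B) = mu(A) * nu(B).
  mu(A) = 4.
  nu(B) = 3.
  (mu x nu)(A x B) = 4 * 3 = 12.

12


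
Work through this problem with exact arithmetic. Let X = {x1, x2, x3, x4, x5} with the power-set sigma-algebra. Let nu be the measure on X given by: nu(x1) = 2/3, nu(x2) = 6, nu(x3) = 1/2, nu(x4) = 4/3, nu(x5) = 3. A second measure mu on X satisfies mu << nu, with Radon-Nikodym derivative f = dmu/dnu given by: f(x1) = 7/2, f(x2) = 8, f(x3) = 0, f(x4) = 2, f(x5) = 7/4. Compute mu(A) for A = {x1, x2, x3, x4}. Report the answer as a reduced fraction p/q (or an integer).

By the defining property of the Radon-Nikodym derivative, for every measurable set A,
  mu(A) = integral_A f dnu.
Since nu is a discrete measure concentrated on the atoms of X, the integral over A reduces to the sum
  mu(A) = sum_{x in A} f(x) * nu({x}).
Computing each term:
  x1: f(x1) * nu(x1) = 7/2 * 2/3 = 7/3.
  x2: f(x2) * nu(x2) = 8 * 6 = 48.
  x3: f(x3) * nu(x3) = 0 * 1/2 = 0.
  x4: f(x4) * nu(x4) = 2 * 4/3 = 8/3.
Summing: mu(A) = 7/3 + 48 + 0 + 8/3 = 53.

53


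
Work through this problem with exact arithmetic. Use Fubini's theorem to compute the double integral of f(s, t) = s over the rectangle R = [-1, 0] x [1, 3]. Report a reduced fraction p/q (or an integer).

f(s, t) is a tensor product of a function of s and a function of t, and both factors are bounded continuous (hence Lebesgue integrable) on the rectangle, so Fubini's theorem applies:
  integral_R f d(m x m) = (integral_a1^b1 s ds) * (integral_a2^b2 1 dt).
Inner integral in s: integral_{-1}^{0} s ds = (0^2 - (-1)^2)/2
  = -1/2.
Inner integral in t: integral_{1}^{3} 1 dt = (3^1 - 1^1)/1
  = 2.
Product: (-1/2) * (2) = -1.

-1


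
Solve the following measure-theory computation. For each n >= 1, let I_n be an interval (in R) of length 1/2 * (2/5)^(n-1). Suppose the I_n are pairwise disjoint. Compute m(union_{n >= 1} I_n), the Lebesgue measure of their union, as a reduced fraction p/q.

By countable additivity of the Lebesgue measure on pairwise disjoint measurable sets,
  m(union_{n >= 1} I_n) = sum_{n >= 1} m(I_n) = sum_{n >= 1} a * r^(n-1),
  with a = 1/2 and r = 2/5.
Since 0 < r = 2/5 < 1, the geometric series converges:
  sum_{n >= 1} a * r^(n-1) = a / (1 - r).
  = 1/2 / (1 - 2/5)
  = 1/2 / (3/5)
  = 5/6.

5/6


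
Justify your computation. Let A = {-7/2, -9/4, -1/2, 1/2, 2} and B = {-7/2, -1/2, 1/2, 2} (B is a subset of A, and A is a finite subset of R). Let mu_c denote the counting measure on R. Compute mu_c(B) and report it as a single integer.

Counting measure assigns mu_c(E) = |E| (number of elements) when E is finite.
B has 4 element(s), so mu_c(B) = 4.

4


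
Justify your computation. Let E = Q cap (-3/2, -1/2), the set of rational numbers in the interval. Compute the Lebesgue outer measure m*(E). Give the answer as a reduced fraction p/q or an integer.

The set Q cap (-3/2, -1/2) is countable (a subset of the countable set Q). Lebesgue outer measure of any countable set is 0: each singleton {q} has m*({q}) = 0, and by countable subadditivity m*(union_k {q_k}) <= sum_k m*({q_k}) = sum_k 0 = 0. The reverse inequality m*(E) >= 0 is automatic. So m*(Q cap (-3/2, -1/2)) = 0.

0


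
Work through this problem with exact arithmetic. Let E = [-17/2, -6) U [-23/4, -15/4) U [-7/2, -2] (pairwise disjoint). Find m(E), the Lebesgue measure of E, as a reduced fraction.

For pairwise disjoint intervals, m(union_i I_i) = sum_i m(I_i),
and m is invariant under swapping open/closed endpoints (single points have measure 0).
So m(E) = sum_i (b_i - a_i).
  I_1 has length -6 - (-17/2) = 5/2.
  I_2 has length -15/4 - (-23/4) = 2.
  I_3 has length -2 - (-7/2) = 3/2.
Summing:
  m(E) = 5/2 + 2 + 3/2 = 6.

6


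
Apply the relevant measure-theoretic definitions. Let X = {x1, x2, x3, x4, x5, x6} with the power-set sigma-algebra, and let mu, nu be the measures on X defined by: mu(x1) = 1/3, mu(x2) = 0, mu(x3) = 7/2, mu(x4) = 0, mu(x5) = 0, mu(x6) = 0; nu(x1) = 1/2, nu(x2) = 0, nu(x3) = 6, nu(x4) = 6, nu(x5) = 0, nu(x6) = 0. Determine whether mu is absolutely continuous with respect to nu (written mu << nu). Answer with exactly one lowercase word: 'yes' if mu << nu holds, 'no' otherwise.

mu << nu means: every nu-null measurable set is also mu-null; equivalently, for every atom x, if nu({x}) = 0 then mu({x}) = 0.
Checking each atom:
  x1: nu = 1/2 > 0 -> no constraint.
  x2: nu = 0, mu = 0 -> consistent with mu << nu.
  x3: nu = 6 > 0 -> no constraint.
  x4: nu = 6 > 0 -> no constraint.
  x5: nu = 0, mu = 0 -> consistent with mu << nu.
  x6: nu = 0, mu = 0 -> consistent with mu << nu.
No atom violates the condition. Therefore mu << nu.

yes


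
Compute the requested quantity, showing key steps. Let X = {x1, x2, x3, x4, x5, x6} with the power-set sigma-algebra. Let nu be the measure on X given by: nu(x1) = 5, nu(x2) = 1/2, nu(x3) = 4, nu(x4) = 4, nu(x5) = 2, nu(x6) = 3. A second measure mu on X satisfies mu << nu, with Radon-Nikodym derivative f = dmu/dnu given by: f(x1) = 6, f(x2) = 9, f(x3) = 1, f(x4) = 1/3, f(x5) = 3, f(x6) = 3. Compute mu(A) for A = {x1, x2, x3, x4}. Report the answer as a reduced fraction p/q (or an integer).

By the defining property of the Radon-Nikodym derivative, for every measurable set A,
  mu(A) = integral_A f dnu.
Since nu is a discrete measure concentrated on the atoms of X, the integral over A reduces to the sum
  mu(A) = sum_{x in A} f(x) * nu({x}).
Computing each term:
  x1: f(x1) * nu(x1) = 6 * 5 = 30.
  x2: f(x2) * nu(x2) = 9 * 1/2 = 9/2.
  x3: f(x3) * nu(x3) = 1 * 4 = 4.
  x4: f(x4) * nu(x4) = 1/3 * 4 = 4/3.
Summing: mu(A) = 30 + 9/2 + 4 + 4/3 = 239/6.

239/6


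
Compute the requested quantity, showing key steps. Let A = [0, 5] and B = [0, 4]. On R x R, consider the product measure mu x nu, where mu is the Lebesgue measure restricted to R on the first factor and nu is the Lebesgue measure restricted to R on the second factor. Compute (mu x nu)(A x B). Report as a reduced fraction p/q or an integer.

For a measurable rectangle A x B, the product measure satisfies
  (mu x nu)(A x B) = mu(A) * nu(B).
  mu(A) = 5.
  nu(B) = 4.
  (mu x nu)(A x B) = 5 * 4 = 20.

20


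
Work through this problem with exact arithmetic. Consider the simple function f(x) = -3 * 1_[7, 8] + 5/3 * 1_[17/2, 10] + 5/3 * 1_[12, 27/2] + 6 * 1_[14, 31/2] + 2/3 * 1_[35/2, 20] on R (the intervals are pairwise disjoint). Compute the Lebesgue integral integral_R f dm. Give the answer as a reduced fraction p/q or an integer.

For a simple function f = sum_i c_i * 1_{A_i} with disjoint A_i,
  integral f dm = sum_i c_i * m(A_i).
Lengths of the A_i:
  m(A_1) = 8 - 7 = 1.
  m(A_2) = 10 - 17/2 = 3/2.
  m(A_3) = 27/2 - 12 = 3/2.
  m(A_4) = 31/2 - 14 = 3/2.
  m(A_5) = 20 - 35/2 = 5/2.
Contributions c_i * m(A_i):
  (-3) * (1) = -3.
  (5/3) * (3/2) = 5/2.
  (5/3) * (3/2) = 5/2.
  (6) * (3/2) = 9.
  (2/3) * (5/2) = 5/3.
Total: -3 + 5/2 + 5/2 + 9 + 5/3 = 38/3.

38/3


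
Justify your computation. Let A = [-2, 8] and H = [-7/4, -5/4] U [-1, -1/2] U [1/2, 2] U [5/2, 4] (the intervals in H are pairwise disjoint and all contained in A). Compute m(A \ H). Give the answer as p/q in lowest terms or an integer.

The ambient interval has length m(A) = 8 - (-2) = 10.
Since the holes are disjoint and sit inside A, by finite additivity
  m(H) = sum_i (b_i - a_i), and m(A \ H) = m(A) - m(H).
Computing the hole measures:
  m(H_1) = -5/4 - (-7/4) = 1/2.
  m(H_2) = -1/2 - (-1) = 1/2.
  m(H_3) = 2 - 1/2 = 3/2.
  m(H_4) = 4 - 5/2 = 3/2.
Summed: m(H) = 1/2 + 1/2 + 3/2 + 3/2 = 4.
So m(A \ H) = 10 - 4 = 6.

6


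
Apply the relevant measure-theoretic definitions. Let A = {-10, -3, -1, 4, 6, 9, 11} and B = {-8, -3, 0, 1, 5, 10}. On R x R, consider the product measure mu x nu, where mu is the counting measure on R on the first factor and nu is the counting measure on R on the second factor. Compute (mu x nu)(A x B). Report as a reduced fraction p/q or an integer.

For a measurable rectangle A x B, the product measure satisfies
  (mu x nu)(A x B) = mu(A) * nu(B).
  mu(A) = 7.
  nu(B) = 6.
  (mu x nu)(A x B) = 7 * 6 = 42.

42


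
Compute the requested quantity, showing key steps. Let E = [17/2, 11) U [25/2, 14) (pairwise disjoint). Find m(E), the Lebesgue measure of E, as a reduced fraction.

For pairwise disjoint intervals, m(union_i I_i) = sum_i m(I_i),
and m is invariant under swapping open/closed endpoints (single points have measure 0).
So m(E) = sum_i (b_i - a_i).
  I_1 has length 11 - 17/2 = 5/2.
  I_2 has length 14 - 25/2 = 3/2.
Summing:
  m(E) = 5/2 + 3/2 = 4.

4


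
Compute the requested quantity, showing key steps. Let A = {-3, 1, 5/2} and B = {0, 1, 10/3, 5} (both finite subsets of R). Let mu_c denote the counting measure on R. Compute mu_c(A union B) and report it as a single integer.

Counting measure on a finite set equals cardinality. By inclusion-exclusion, |A union B| = |A| + |B| - |A cap B|.
|A| = 3, |B| = 4, |A cap B| = 1.
So mu_c(A union B) = 3 + 4 - 1 = 6.

6


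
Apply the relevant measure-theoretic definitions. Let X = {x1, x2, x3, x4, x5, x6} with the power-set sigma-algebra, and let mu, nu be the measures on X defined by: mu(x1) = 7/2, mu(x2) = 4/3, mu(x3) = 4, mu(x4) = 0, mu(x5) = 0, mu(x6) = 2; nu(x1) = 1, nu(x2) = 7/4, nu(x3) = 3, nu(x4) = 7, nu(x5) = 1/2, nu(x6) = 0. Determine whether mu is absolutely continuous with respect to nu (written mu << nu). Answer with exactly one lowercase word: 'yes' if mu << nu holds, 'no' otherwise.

mu << nu means: every nu-null measurable set is also mu-null; equivalently, for every atom x, if nu({x}) = 0 then mu({x}) = 0.
Checking each atom:
  x1: nu = 1 > 0 -> no constraint.
  x2: nu = 7/4 > 0 -> no constraint.
  x3: nu = 3 > 0 -> no constraint.
  x4: nu = 7 > 0 -> no constraint.
  x5: nu = 1/2 > 0 -> no constraint.
  x6: nu = 0, mu = 2 > 0 -> violates mu << nu.
The atom(s) x6 violate the condition (nu = 0 but mu > 0). Therefore mu is NOT absolutely continuous w.r.t. nu.

no


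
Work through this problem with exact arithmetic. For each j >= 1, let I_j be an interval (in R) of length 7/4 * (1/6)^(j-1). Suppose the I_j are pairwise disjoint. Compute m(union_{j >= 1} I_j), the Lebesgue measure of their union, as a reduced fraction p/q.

By countable additivity of the Lebesgue measure on pairwise disjoint measurable sets,
  m(union_{j >= 1} I_j) = sum_{j >= 1} m(I_j) = sum_{j >= 1} a * r^(j-1),
  with a = 7/4 and r = 1/6.
Since 0 < r = 1/6 < 1, the geometric series converges:
  sum_{j >= 1} a * r^(j-1) = a / (1 - r).
  = 7/4 / (1 - 1/6)
  = 7/4 / (5/6)
  = 21/10.

21/10


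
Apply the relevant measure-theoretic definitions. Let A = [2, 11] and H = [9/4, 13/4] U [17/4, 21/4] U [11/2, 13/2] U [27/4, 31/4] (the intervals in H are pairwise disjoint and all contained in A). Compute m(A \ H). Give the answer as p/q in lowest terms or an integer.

The ambient interval has length m(A) = 11 - 2 = 9.
Since the holes are disjoint and sit inside A, by finite additivity
  m(H) = sum_i (b_i - a_i), and m(A \ H) = m(A) - m(H).
Computing the hole measures:
  m(H_1) = 13/4 - 9/4 = 1.
  m(H_2) = 21/4 - 17/4 = 1.
  m(H_3) = 13/2 - 11/2 = 1.
  m(H_4) = 31/4 - 27/4 = 1.
Summed: m(H) = 1 + 1 + 1 + 1 = 4.
So m(A \ H) = 9 - 4 = 5.

5


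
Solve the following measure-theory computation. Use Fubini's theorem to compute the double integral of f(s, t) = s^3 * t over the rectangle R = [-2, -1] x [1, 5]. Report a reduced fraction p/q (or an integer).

f(s, t) is a tensor product of a function of s and a function of t, and both factors are bounded continuous (hence Lebesgue integrable) on the rectangle, so Fubini's theorem applies:
  integral_R f d(m x m) = (integral_a1^b1 s^3 ds) * (integral_a2^b2 t dt).
Inner integral in s: integral_{-2}^{-1} s^3 ds = ((-1)^4 - (-2)^4)/4
  = -15/4.
Inner integral in t: integral_{1}^{5} t dt = (5^2 - 1^2)/2
  = 12.
Product: (-15/4) * (12) = -45.

-45


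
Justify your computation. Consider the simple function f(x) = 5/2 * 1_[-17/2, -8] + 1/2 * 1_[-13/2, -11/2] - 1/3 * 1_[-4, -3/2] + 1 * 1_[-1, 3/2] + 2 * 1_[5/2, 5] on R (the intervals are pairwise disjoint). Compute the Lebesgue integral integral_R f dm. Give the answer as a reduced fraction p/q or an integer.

For a simple function f = sum_i c_i * 1_{A_i} with disjoint A_i,
  integral f dm = sum_i c_i * m(A_i).
Lengths of the A_i:
  m(A_1) = -8 - (-17/2) = 1/2.
  m(A_2) = -11/2 - (-13/2) = 1.
  m(A_3) = -3/2 - (-4) = 5/2.
  m(A_4) = 3/2 - (-1) = 5/2.
  m(A_5) = 5 - 5/2 = 5/2.
Contributions c_i * m(A_i):
  (5/2) * (1/2) = 5/4.
  (1/2) * (1) = 1/2.
  (-1/3) * (5/2) = -5/6.
  (1) * (5/2) = 5/2.
  (2) * (5/2) = 5.
Total: 5/4 + 1/2 - 5/6 + 5/2 + 5 = 101/12.

101/12


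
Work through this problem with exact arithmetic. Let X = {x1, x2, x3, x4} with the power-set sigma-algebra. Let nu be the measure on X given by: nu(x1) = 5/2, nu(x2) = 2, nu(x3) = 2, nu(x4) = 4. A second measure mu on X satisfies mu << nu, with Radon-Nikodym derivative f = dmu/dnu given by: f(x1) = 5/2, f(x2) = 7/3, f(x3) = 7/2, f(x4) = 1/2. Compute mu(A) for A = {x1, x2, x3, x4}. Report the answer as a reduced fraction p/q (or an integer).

By the defining property of the Radon-Nikodym derivative, for every measurable set A,
  mu(A) = integral_A f dnu.
Since nu is a discrete measure concentrated on the atoms of X, the integral over A reduces to the sum
  mu(A) = sum_{x in A} f(x) * nu({x}).
Computing each term:
  x1: f(x1) * nu(x1) = 5/2 * 5/2 = 25/4.
  x2: f(x2) * nu(x2) = 7/3 * 2 = 14/3.
  x3: f(x3) * nu(x3) = 7/2 * 2 = 7.
  x4: f(x4) * nu(x4) = 1/2 * 4 = 2.
Summing: mu(A) = 25/4 + 14/3 + 7 + 2 = 239/12.

239/12


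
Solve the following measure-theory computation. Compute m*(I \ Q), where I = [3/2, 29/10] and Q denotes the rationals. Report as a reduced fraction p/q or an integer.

The interval I = [3/2, 29/10] has m(I) = 29/10 - 3/2 = 7/5 (endpoints are measure-zero, so open/closed/half-open agree). Write I = (I cap Q) u (I \ Q). The rationals in I are countable, so m*(I cap Q) = 0 (cover each rational by intervals whose total length is arbitrarily small). By countable subadditivity m*(I) <= m*(I cap Q) + m*(I \ Q), hence m*(I \ Q) >= m(I) = 7/5. The reverse inequality m*(I \ Q) <= m*(I) = 7/5 is trivial since (I \ Q) is a subset of I. Therefore m*(I \ Q) = 7/5.

7/5


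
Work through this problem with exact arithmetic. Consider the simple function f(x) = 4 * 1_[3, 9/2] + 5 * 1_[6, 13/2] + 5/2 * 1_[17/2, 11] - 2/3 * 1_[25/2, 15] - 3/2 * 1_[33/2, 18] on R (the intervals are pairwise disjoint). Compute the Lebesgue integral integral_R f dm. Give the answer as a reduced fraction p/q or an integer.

For a simple function f = sum_i c_i * 1_{A_i} with disjoint A_i,
  integral f dm = sum_i c_i * m(A_i).
Lengths of the A_i:
  m(A_1) = 9/2 - 3 = 3/2.
  m(A_2) = 13/2 - 6 = 1/2.
  m(A_3) = 11 - 17/2 = 5/2.
  m(A_4) = 15 - 25/2 = 5/2.
  m(A_5) = 18 - 33/2 = 3/2.
Contributions c_i * m(A_i):
  (4) * (3/2) = 6.
  (5) * (1/2) = 5/2.
  (5/2) * (5/2) = 25/4.
  (-2/3) * (5/2) = -5/3.
  (-3/2) * (3/2) = -9/4.
Total: 6 + 5/2 + 25/4 - 5/3 - 9/4 = 65/6.

65/6


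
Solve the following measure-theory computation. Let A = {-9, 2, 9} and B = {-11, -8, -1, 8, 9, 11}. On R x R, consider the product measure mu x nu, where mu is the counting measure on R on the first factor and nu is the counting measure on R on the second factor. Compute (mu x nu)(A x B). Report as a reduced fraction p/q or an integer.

For a measurable rectangle A x B, the product measure satisfies
  (mu x nu)(A x B) = mu(A) * nu(B).
  mu(A) = 3.
  nu(B) = 6.
  (mu x nu)(A x B) = 3 * 6 = 18.

18


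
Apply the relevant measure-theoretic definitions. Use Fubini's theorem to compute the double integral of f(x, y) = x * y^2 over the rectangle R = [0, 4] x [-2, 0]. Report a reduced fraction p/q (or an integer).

f(x, y) is a tensor product of a function of x and a function of y, and both factors are bounded continuous (hence Lebesgue integrable) on the rectangle, so Fubini's theorem applies:
  integral_R f d(m x m) = (integral_a1^b1 x dx) * (integral_a2^b2 y^2 dy).
Inner integral in x: integral_{0}^{4} x dx = (4^2 - 0^2)/2
  = 8.
Inner integral in y: integral_{-2}^{0} y^2 dy = (0^3 - (-2)^3)/3
  = 8/3.
Product: (8) * (8/3) = 64/3.

64/3


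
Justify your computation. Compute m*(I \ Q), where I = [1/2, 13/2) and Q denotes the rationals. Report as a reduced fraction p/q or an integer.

The interval I = [1/2, 13/2) has m(I) = 13/2 - 1/2 = 6 (endpoints are measure-zero, so open/closed/half-open agree). Write I = (I cap Q) u (I \ Q). The rationals in I are countable, so m*(I cap Q) = 0 (cover each rational by intervals whose total length is arbitrarily small). By countable subadditivity m*(I) <= m*(I cap Q) + m*(I \ Q), hence m*(I \ Q) >= m(I) = 6. The reverse inequality m*(I \ Q) <= m*(I) = 6 is trivial since (I \ Q) is a subset of I. Therefore m*(I \ Q) = 6.

6


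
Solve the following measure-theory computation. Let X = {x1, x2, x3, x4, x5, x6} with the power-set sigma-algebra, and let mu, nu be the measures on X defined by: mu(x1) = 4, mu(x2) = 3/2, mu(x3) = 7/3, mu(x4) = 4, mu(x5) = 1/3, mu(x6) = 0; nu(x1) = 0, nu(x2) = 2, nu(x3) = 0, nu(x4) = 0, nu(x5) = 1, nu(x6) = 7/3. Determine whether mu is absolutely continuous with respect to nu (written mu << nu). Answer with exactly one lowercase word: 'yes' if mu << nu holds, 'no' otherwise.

mu << nu means: every nu-null measurable set is also mu-null; equivalently, for every atom x, if nu({x}) = 0 then mu({x}) = 0.
Checking each atom:
  x1: nu = 0, mu = 4 > 0 -> violates mu << nu.
  x2: nu = 2 > 0 -> no constraint.
  x3: nu = 0, mu = 7/3 > 0 -> violates mu << nu.
  x4: nu = 0, mu = 4 > 0 -> violates mu << nu.
  x5: nu = 1 > 0 -> no constraint.
  x6: nu = 7/3 > 0 -> no constraint.
The atom(s) x1, x3, x4 violate the condition (nu = 0 but mu > 0). Therefore mu is NOT absolutely continuous w.r.t. nu.

no


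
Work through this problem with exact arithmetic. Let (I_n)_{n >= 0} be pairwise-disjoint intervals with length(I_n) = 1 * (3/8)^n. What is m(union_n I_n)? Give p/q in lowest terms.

By countable additivity of the Lebesgue measure on pairwise disjoint measurable sets,
  m(union_{n >= 0} I_n) = sum_{n >= 0} m(I_n) = sum_{n >= 0} a * r^n,
  with a = 1 and r = 3/8.
Since 0 < r = 3/8 < 1, the geometric series converges:
  sum_{n >= 0} a * r^n = a / (1 - r).
  = 1 / (1 - 3/8)
  = 1 / (5/8)
  = 8/5.

8/5


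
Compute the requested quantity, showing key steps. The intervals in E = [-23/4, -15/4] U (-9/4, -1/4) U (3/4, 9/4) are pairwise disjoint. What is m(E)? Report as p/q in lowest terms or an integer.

For pairwise disjoint intervals, m(union_i I_i) = sum_i m(I_i),
and m is invariant under swapping open/closed endpoints (single points have measure 0).
So m(E) = sum_i (b_i - a_i).
  I_1 has length -15/4 - (-23/4) = 2.
  I_2 has length -1/4 - (-9/4) = 2.
  I_3 has length 9/4 - 3/4 = 3/2.
Summing:
  m(E) = 2 + 2 + 3/2 = 11/2.

11/2


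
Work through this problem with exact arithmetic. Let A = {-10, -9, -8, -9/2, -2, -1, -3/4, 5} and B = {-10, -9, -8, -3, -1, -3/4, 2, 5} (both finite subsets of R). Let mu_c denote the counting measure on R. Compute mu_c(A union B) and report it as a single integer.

Counting measure on a finite set equals cardinality. By inclusion-exclusion, |A union B| = |A| + |B| - |A cap B|.
|A| = 8, |B| = 8, |A cap B| = 6.
So mu_c(A union B) = 8 + 8 - 6 = 10.

10


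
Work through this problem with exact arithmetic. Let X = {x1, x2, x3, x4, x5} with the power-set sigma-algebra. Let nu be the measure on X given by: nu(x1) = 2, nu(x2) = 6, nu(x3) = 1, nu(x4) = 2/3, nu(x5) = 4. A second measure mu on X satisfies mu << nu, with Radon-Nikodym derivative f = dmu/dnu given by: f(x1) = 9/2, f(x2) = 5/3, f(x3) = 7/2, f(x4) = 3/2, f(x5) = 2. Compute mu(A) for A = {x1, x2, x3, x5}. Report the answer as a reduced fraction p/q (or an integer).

By the defining property of the Radon-Nikodym derivative, for every measurable set A,
  mu(A) = integral_A f dnu.
Since nu is a discrete measure concentrated on the atoms of X, the integral over A reduces to the sum
  mu(A) = sum_{x in A} f(x) * nu({x}).
Computing each term:
  x1: f(x1) * nu(x1) = 9/2 * 2 = 9.
  x2: f(x2) * nu(x2) = 5/3 * 6 = 10.
  x3: f(x3) * nu(x3) = 7/2 * 1 = 7/2.
  x5: f(x5) * nu(x5) = 2 * 4 = 8.
Summing: mu(A) = 9 + 10 + 7/2 + 8 = 61/2.

61/2


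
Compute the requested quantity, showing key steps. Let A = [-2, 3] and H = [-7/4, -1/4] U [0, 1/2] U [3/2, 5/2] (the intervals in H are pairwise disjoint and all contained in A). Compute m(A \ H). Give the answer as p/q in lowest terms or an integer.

The ambient interval has length m(A) = 3 - (-2) = 5.
Since the holes are disjoint and sit inside A, by finite additivity
  m(H) = sum_i (b_i - a_i), and m(A \ H) = m(A) - m(H).
Computing the hole measures:
  m(H_1) = -1/4 - (-7/4) = 3/2.
  m(H_2) = 1/2 - 0 = 1/2.
  m(H_3) = 5/2 - 3/2 = 1.
Summed: m(H) = 3/2 + 1/2 + 1 = 3.
So m(A \ H) = 5 - 3 = 2.

2


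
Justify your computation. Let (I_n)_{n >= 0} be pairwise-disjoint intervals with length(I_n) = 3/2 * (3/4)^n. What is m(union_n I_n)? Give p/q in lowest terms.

By countable additivity of the Lebesgue measure on pairwise disjoint measurable sets,
  m(union_{n >= 0} I_n) = sum_{n >= 0} m(I_n) = sum_{n >= 0} a * r^n,
  with a = 3/2 and r = 3/4.
Since 0 < r = 3/4 < 1, the geometric series converges:
  sum_{n >= 0} a * r^n = a / (1 - r).
  = 3/2 / (1 - 3/4)
  = 3/2 / (1/4)
  = 6.

6


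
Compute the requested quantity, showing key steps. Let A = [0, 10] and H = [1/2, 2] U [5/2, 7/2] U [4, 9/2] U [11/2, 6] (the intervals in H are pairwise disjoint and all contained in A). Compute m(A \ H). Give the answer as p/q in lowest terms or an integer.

The ambient interval has length m(A) = 10 - 0 = 10.
Since the holes are disjoint and sit inside A, by finite additivity
  m(H) = sum_i (b_i - a_i), and m(A \ H) = m(A) - m(H).
Computing the hole measures:
  m(H_1) = 2 - 1/2 = 3/2.
  m(H_2) = 7/2 - 5/2 = 1.
  m(H_3) = 9/2 - 4 = 1/2.
  m(H_4) = 6 - 11/2 = 1/2.
Summed: m(H) = 3/2 + 1 + 1/2 + 1/2 = 7/2.
So m(A \ H) = 10 - 7/2 = 13/2.

13/2


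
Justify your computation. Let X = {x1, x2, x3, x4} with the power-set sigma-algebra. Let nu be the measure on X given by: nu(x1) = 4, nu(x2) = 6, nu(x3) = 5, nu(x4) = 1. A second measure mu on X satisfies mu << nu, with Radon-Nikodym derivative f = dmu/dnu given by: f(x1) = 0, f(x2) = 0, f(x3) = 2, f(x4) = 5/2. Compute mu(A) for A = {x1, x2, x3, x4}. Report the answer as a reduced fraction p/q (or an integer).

By the defining property of the Radon-Nikodym derivative, for every measurable set A,
  mu(A) = integral_A f dnu.
Since nu is a discrete measure concentrated on the atoms of X, the integral over A reduces to the sum
  mu(A) = sum_{x in A} f(x) * nu({x}).
Computing each term:
  x1: f(x1) * nu(x1) = 0 * 4 = 0.
  x2: f(x2) * nu(x2) = 0 * 6 = 0.
  x3: f(x3) * nu(x3) = 2 * 5 = 10.
  x4: f(x4) * nu(x4) = 5/2 * 1 = 5/2.
Summing: mu(A) = 0 + 0 + 10 + 5/2 = 25/2.

25/2
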